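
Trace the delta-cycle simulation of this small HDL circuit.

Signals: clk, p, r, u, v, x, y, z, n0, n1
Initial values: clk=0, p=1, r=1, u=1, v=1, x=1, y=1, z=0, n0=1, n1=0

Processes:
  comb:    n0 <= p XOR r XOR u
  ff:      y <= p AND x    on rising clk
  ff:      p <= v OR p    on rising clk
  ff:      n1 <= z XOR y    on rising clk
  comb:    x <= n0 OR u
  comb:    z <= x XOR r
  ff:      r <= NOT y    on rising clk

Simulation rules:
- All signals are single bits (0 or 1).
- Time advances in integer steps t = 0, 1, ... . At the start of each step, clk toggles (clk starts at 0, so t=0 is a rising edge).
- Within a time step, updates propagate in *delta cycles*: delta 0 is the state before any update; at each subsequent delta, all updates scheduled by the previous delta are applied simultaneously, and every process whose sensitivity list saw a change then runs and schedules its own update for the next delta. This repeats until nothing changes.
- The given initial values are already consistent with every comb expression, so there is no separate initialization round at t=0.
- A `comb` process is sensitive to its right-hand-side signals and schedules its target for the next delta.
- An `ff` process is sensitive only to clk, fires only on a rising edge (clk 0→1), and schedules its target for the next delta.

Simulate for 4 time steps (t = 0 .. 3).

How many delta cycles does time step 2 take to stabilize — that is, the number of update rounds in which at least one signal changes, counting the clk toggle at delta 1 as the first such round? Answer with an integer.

2

t0.Δ0 n1=0 y=1 n0=1 p=1 r=1 x=1 u=1 clk=0 z=0 v=1
t0.Δ1 n1=0 y=1 n0=1 p=1 r=1 x=1 u=1 clk=1 z=0 v=1
t0.Δ2 n1=1 y=1 n0=1 p=1 r=0 x=1 u=1 clk=1 z=0 v=1
t0.Δ3 n1=1 y=1 n0=0 p=1 r=0 x=1 u=1 clk=1 z=1 v=1
t1.Δ0 n1=1 y=1 n0=0 p=1 r=0 x=1 u=1 clk=1 z=1 v=1
t1.Δ1 n1=1 y=1 n0=0 p=1 r=0 x=1 u=1 clk=0 z=1 v=1
t2.Δ0 n1=1 y=1 n0=0 p=1 r=0 x=1 u=1 clk=0 z=1 v=1
t2.Δ1 n1=1 y=1 n0=0 p=1 r=0 x=1 u=1 clk=1 z=1 v=1
t2.Δ2 n1=0 y=1 n0=0 p=1 r=0 x=1 u=1 clk=1 z=1 v=1
t3.Δ0 n1=0 y=1 n0=0 p=1 r=0 x=1 u=1 clk=1 z=1 v=1
t3.Δ1 n1=0 y=1 n0=0 p=1 r=0 x=1 u=1 clk=0 z=1 v=1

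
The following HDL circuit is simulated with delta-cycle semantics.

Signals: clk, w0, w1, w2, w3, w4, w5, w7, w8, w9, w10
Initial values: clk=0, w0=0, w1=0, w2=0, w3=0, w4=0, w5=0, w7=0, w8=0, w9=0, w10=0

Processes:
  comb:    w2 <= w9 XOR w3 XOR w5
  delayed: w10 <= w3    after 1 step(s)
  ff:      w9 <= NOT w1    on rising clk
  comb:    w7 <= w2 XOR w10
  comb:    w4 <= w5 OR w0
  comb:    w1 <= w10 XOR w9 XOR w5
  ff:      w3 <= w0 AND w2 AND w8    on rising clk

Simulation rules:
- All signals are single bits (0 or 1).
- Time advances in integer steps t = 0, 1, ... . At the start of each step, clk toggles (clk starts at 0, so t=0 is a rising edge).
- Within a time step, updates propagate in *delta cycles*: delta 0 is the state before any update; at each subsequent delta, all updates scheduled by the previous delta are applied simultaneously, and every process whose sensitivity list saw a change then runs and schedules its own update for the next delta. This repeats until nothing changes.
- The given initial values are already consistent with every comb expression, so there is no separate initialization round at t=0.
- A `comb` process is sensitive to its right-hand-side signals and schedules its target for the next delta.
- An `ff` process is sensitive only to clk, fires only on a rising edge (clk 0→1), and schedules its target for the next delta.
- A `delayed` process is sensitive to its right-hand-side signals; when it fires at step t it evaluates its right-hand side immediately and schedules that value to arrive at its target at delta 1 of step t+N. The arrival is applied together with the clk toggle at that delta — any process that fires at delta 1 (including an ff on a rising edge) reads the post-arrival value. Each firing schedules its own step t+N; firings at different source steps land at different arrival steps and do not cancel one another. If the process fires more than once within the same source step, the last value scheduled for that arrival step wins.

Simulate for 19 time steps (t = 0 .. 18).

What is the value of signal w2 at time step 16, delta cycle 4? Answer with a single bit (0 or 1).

1

t=0 Δ0: w10=0 w3=0 w7=0 clk=0 w4=0 w0=0 w2=0 w9=0 w8=0 w5=0 w1=0
  Δ1: clk:0→1
  Δ2: w9:0→1
  Δ3: w2:0→1, w1:0→1
  Δ4: w7:0→1
  (4Δ to stable)
t=1 Δ0: w10=0 w3=0 w7=1 clk=1 w4=0 w0=0 w2=1 w9=1 w8=0 w5=0 w1=1
  Δ1: clk:1→0
  (1Δ to stable)
t=2 Δ0: w10=0 w3=0 w7=1 clk=0 w4=0 w0=0 w2=1 w9=1 w8=0 w5=0 w1=1
  Δ1: clk:0→1
  Δ2: w9:1→0
  Δ3: w2:1→0, w1:1→0
  Δ4: w7:1→0
  (4Δ to stable)
t=3 Δ0: w10=0 w3=0 w7=0 clk=1 w4=0 w0=0 w2=0 w9=0 w8=0 w5=0 w1=0
  Δ1: clk:1→0
  (1Δ to stable)
t=4 Δ0: w10=0 w3=0 w7=0 clk=0 w4=0 w0=0 w2=0 w9=0 w8=0 w5=0 w1=0
  Δ1: clk:0→1
  Δ2: w9:0→1
  Δ3: w2:0→1, w1:0→1
  Δ4: w7:0→1
  (4Δ to stable)
t=5 Δ0: w10=0 w3=0 w7=1 clk=1 w4=0 w0=0 w2=1 w9=1 w8=0 w5=0 w1=1
  Δ1: clk:1→0
  (1Δ to stable)
t=6 Δ0: w10=0 w3=0 w7=1 clk=0 w4=0 w0=0 w2=1 w9=1 w8=0 w5=0 w1=1
  Δ1: clk:0→1
  Δ2: w9:1→0
  Δ3: w2:1→0, w1:1→0
  Δ4: w7:1→0
  (4Δ to stable)
t=7 Δ0: w10=0 w3=0 w7=0 clk=1 w4=0 w0=0 w2=0 w9=0 w8=0 w5=0 w1=0
  Δ1: clk:1→0
  (1Δ to stable)
t=8 Δ0: w10=0 w3=0 w7=0 clk=0 w4=0 w0=0 w2=0 w9=0 w8=0 w5=0 w1=0
  Δ1: clk:0→1
  Δ2: w9:0→1
  Δ3: w2:0→1, w1:0→1
  Δ4: w7:0→1
  (4Δ to stable)
t=9 Δ0: w10=0 w3=0 w7=1 clk=1 w4=0 w0=0 w2=1 w9=1 w8=0 w5=0 w1=1
  Δ1: clk:1→0
  (1Δ to stable)
t=10 Δ0: w10=0 w3=0 w7=1 clk=0 w4=0 w0=0 w2=1 w9=1 w8=0 w5=0 w1=1
  Δ1: clk:0→1
  Δ2: w9:1→0
  Δ3: w2:1→0, w1:1→0
  Δ4: w7:1→0
  (4Δ to stable)
t=11 Δ0: w10=0 w3=0 w7=0 clk=1 w4=0 w0=0 w2=0 w9=0 w8=0 w5=0 w1=0
  Δ1: clk:1→0
  (1Δ to stable)
t=12 Δ0: w10=0 w3=0 w7=0 clk=0 w4=0 w0=0 w2=0 w9=0 w8=0 w5=0 w1=0
  Δ1: clk:0→1
  Δ2: w9:0→1
  Δ3: w2:0→1, w1:0→1
  Δ4: w7:0→1
  (4Δ to stable)
t=13 Δ0: w10=0 w3=0 w7=1 clk=1 w4=0 w0=0 w2=1 w9=1 w8=0 w5=0 w1=1
  Δ1: clk:1→0
  (1Δ to stable)
t=14 Δ0: w10=0 w3=0 w7=1 clk=0 w4=0 w0=0 w2=1 w9=1 w8=0 w5=0 w1=1
  Δ1: clk:0→1
  Δ2: w9:1→0
  Δ3: w2:1→0, w1:1→0
  Δ4: w7:1→0
  (4Δ to stable)
t=15 Δ0: w10=0 w3=0 w7=0 clk=1 w4=0 w0=0 w2=0 w9=0 w8=0 w5=0 w1=0
  Δ1: clk:1→0
  (1Δ to stable)
t=16 Δ0: w10=0 w3=0 w7=0 clk=0 w4=0 w0=0 w2=0 w9=0 w8=0 w5=0 w1=0
  Δ1: clk:0→1
  Δ2: w9:0→1
  Δ3: w2:0→1, w1:0→1
  Δ4: w7:0→1
  (4Δ to stable)
t=17 Δ0: w10=0 w3=0 w7=1 clk=1 w4=0 w0=0 w2=1 w9=1 w8=0 w5=0 w1=1
  Δ1: clk:1→0
  (1Δ to stable)
t=18 Δ0: w10=0 w3=0 w7=1 clk=0 w4=0 w0=0 w2=1 w9=1 w8=0 w5=0 w1=1
  Δ1: clk:0→1
  Δ2: w9:1→0
  Δ3: w2:1→0, w1:1→0
  Δ4: w7:1→0
  (4Δ to stable)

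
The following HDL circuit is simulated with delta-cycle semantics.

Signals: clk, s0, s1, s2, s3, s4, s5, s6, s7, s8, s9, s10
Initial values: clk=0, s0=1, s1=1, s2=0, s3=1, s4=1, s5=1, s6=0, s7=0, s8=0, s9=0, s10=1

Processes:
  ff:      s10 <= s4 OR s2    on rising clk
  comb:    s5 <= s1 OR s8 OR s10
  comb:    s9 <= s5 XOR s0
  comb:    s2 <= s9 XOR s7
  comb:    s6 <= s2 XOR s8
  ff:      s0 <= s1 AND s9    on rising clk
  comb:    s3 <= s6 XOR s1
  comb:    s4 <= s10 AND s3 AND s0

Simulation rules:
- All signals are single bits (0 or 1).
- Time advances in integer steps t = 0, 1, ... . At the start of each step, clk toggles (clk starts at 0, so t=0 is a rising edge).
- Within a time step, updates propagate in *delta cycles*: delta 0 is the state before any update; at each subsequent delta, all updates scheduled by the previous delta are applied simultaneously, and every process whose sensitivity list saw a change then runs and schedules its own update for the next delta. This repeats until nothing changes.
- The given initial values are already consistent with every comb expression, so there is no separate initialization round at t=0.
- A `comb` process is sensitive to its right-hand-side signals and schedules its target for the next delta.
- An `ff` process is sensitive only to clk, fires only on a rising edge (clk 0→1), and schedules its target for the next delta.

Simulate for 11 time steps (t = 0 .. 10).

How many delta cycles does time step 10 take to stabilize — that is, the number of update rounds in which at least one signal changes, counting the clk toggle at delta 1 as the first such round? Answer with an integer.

7

[bits: s3,s1,s5,clk,s4,s2,s7,s0,s9,s10,s8,s6]
t=0: Δ0=111010010100 Δ1=111110010100 Δ2=111110000100 Δ3=111100001100 Δ4=111101001100 Δ5=111101001101 Δ6=011101001101 | 6Δ
t=1: Δ0=011101001101 Δ1=011001001101 | 1Δ
t=2: Δ0=011001001101 Δ1=011101001101 Δ2=011101011101 Δ3=011101010101 Δ4=011100010101 Δ5=011100010100 Δ6=111100010100 Δ7=111110010100 | 7Δ
t=3: Δ0=111110010100 Δ1=111010010100 | 1Δ
t=4: Δ0=111010010100 Δ1=111110010100 Δ2=111110000100 Δ3=111100001100 Δ4=111101001100 Δ5=111101001101 Δ6=011101001101 | 6Δ
t=5: Δ0=011101001101 Δ1=011001001101 | 1Δ
t=6: Δ0=011001001101 Δ1=011101001101 Δ2=011101011101 Δ3=011101010101 Δ4=011100010101 Δ5=011100010100 Δ6=111100010100 Δ7=111110010100 | 7Δ
t=7: Δ0=111110010100 Δ1=111010010100 | 1Δ
t=8: Δ0=111010010100 Δ1=111110010100 Δ2=111110000100 Δ3=111100001100 Δ4=111101001100 Δ5=111101001101 Δ6=011101001101 | 6Δ
t=9: Δ0=011101001101 Δ1=011001001101 | 1Δ
t=10: Δ0=011001001101 Δ1=011101001101 Δ2=011101011101 Δ3=011101010101 Δ4=011100010101 Δ5=011100010100 Δ6=111100010100 Δ7=111110010100 | 7Δ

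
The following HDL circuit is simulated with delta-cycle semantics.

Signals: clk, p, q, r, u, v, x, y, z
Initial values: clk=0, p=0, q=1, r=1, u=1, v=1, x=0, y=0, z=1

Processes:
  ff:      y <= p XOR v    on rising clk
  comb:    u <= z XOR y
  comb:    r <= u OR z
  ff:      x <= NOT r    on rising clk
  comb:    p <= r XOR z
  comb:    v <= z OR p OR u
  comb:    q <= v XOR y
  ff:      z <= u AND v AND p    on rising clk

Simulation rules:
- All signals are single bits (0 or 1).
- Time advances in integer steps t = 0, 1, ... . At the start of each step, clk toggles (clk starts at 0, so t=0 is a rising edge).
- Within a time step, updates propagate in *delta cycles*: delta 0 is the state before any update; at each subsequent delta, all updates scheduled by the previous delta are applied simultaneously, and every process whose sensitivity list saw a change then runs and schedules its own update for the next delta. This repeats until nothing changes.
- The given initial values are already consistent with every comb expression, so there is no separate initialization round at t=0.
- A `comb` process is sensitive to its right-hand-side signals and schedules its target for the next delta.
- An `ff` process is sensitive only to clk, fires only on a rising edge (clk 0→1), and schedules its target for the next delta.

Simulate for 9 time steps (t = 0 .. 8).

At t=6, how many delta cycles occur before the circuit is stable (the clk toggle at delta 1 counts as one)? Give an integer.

t0.Δ0 clk=0 y=0 x=0 p=0 q=1 v=1 z=1 r=1 u=1
t0.Δ1 clk=1 y=0 x=0 p=0 q=1 v=1 z=1 r=1 u=1
t0.Δ2 clk=1 y=1 x=0 p=0 q=1 v=1 z=0 r=1 u=1
t0.Δ3 clk=1 y=1 x=0 p=1 q=0 v=1 z=0 r=1 u=1
t1.Δ0 clk=1 y=1 x=0 p=1 q=0 v=1 z=0 r=1 u=1
t1.Δ1 clk=0 y=1 x=0 p=1 q=0 v=1 z=0 r=1 u=1
t2.Δ0 clk=0 y=1 x=0 p=1 q=0 v=1 z=0 r=1 u=1
t2.Δ1 clk=1 y=1 x=0 p=1 q=0 v=1 z=0 r=1 u=1
t2.Δ2 clk=1 y=0 x=0 p=1 q=0 v=1 z=1 r=1 u=1
t2.Δ3 clk=1 y=0 x=0 p=0 q=1 v=1 z=1 r=1 u=1
t3.Δ0 clk=1 y=0 x=0 p=0 q=1 v=1 z=1 r=1 u=1
t3.Δ1 clk=0 y=0 x=0 p=0 q=1 v=1 z=1 r=1 u=1
t4.Δ0 clk=0 y=0 x=0 p=0 q=1 v=1 z=1 r=1 u=1
t4.Δ1 clk=1 y=0 x=0 p=0 q=1 v=1 z=1 r=1 u=1
t4.Δ2 clk=1 y=1 x=0 p=0 q=1 v=1 z=0 r=1 u=1
t4.Δ3 clk=1 y=1 x=0 p=1 q=0 v=1 z=0 r=1 u=1
t5.Δ0 clk=1 y=1 x=0 p=1 q=0 v=1 z=0 r=1 u=1
t5.Δ1 clk=0 y=1 x=0 p=1 q=0 v=1 z=0 r=1 u=1
t6.Δ0 clk=0 y=1 x=0 p=1 q=0 v=1 z=0 r=1 u=1
t6.Δ1 clk=1 y=1 x=0 p=1 q=0 v=1 z=0 r=1 u=1
t6.Δ2 clk=1 y=0 x=0 p=1 q=0 v=1 z=1 r=1 u=1
t6.Δ3 clk=1 y=0 x=0 p=0 q=1 v=1 z=1 r=1 u=1
t7.Δ0 clk=1 y=0 x=0 p=0 q=1 v=1 z=1 r=1 u=1
t7.Δ1 clk=0 y=0 x=0 p=0 q=1 v=1 z=1 r=1 u=1
t8.Δ0 clk=0 y=0 x=0 p=0 q=1 v=1 z=1 r=1 u=1
t8.Δ1 clk=1 y=0 x=0 p=0 q=1 v=1 z=1 r=1 u=1
t8.Δ2 clk=1 y=1 x=0 p=0 q=1 v=1 z=0 r=1 u=1
t8.Δ3 clk=1 y=1 x=0 p=1 q=0 v=1 z=0 r=1 u=1

3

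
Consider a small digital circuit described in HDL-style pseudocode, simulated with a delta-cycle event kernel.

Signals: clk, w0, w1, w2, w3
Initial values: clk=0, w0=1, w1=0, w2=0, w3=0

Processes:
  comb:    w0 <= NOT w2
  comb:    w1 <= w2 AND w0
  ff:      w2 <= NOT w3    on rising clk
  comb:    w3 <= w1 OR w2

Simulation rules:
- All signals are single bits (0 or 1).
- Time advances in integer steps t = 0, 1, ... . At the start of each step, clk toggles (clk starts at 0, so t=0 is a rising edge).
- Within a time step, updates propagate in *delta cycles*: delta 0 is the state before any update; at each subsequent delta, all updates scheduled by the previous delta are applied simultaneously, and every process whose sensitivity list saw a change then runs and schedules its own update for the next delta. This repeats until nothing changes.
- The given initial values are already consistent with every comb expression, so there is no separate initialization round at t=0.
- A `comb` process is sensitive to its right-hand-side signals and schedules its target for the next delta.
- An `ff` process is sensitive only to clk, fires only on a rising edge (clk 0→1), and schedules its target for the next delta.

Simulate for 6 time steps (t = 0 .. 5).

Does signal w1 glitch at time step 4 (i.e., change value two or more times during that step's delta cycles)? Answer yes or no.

t=0 Δ0: w0=1 clk=0 w2=0 w3=0 w1=0
  Δ1: clk:0→1
  Δ2: w2:0→1
  Δ3: w0:1→0, w3:0→1, w1:0→1
  Δ4: w1:1→0
  (4Δ to stable)
t=1 Δ0: w0=0 clk=1 w2=1 w3=1 w1=0
  Δ1: clk:1→0
  (1Δ to stable)
t=2 Δ0: w0=0 clk=0 w2=1 w3=1 w1=0
  Δ1: clk:0→1
  Δ2: w2:1→0
  Δ3: w0:0→1, w3:1→0
  (3Δ to stable)
t=3 Δ0: w0=1 clk=1 w2=0 w3=0 w1=0
  Δ1: clk:1→0
  (1Δ to stable)
t=4 Δ0: w0=1 clk=0 w2=0 w3=0 w1=0
  Δ1: clk:0→1
  Δ2: w2:0→1
  Δ3: w0:1→0, w3:0→1, w1:0→1
  Δ4: w1:1→0
  (4Δ to stable)
t=5 Δ0: w0=0 clk=1 w2=1 w3=1 w1=0
  Δ1: clk:1→0
  (1Δ to stable)

yes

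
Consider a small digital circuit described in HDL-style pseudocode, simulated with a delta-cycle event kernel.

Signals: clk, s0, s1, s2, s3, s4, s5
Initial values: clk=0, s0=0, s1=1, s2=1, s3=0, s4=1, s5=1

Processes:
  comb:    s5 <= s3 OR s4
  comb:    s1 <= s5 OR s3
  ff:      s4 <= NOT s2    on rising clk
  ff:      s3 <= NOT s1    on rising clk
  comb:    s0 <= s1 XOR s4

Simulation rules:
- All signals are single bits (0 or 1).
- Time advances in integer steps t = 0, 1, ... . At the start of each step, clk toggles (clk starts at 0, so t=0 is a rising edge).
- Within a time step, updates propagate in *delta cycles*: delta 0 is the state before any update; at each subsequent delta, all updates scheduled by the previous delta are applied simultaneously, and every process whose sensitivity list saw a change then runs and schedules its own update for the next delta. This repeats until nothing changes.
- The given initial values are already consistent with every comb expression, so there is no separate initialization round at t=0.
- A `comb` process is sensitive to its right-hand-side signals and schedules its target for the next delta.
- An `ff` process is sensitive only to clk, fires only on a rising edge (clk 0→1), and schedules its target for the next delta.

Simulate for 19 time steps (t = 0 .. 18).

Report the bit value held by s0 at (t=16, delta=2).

1

[bits: s0,clk,s4,s3,s2,s5,s1]
t=0: Δ0=0010111 Δ1=0110111 Δ2=0100111 Δ3=1100101 Δ4=1100100 Δ5=0100100 | 5Δ
t=1: Δ0=0100100 Δ1=0000100 | 1Δ
t=2: Δ0=0000100 Δ1=0100100 Δ2=0101100 Δ3=0101111 Δ4=1101111 | 4Δ
t=3: Δ0=1101111 Δ1=1001111 | 1Δ
t=4: Δ0=1001111 Δ1=1101111 Δ2=1100111 Δ3=1100101 Δ4=1100100 Δ5=0100100 | 5Δ
t=5: Δ0=0100100 Δ1=0000100 | 1Δ
t=6: Δ0=0000100 Δ1=0100100 Δ2=0101100 Δ3=0101111 Δ4=1101111 | 4Δ
t=7: Δ0=1101111 Δ1=1001111 | 1Δ
t=8: Δ0=1001111 Δ1=1101111 Δ2=1100111 Δ3=1100101 Δ4=1100100 Δ5=0100100 | 5Δ
t=9: Δ0=0100100 Δ1=0000100 | 1Δ
t=10: Δ0=0000100 Δ1=0100100 Δ2=0101100 Δ3=0101111 Δ4=1101111 | 4Δ
t=11: Δ0=1101111 Δ1=1001111 | 1Δ
t=12: Δ0=1001111 Δ1=1101111 Δ2=1100111 Δ3=1100101 Δ4=1100100 Δ5=0100100 | 5Δ
t=13: Δ0=0100100 Δ1=0000100 | 1Δ
t=14: Δ0=0000100 Δ1=0100100 Δ2=0101100 Δ3=0101111 Δ4=1101111 | 4Δ
t=15: Δ0=1101111 Δ1=1001111 | 1Δ
t=16: Δ0=1001111 Δ1=1101111 Δ2=1100111 Δ3=1100101 Δ4=1100100 Δ5=0100100 | 5Δ
t=17: Δ0=0100100 Δ1=0000100 | 1Δ
t=18: Δ0=0000100 Δ1=0100100 Δ2=0101100 Δ3=0101111 Δ4=1101111 | 4Δ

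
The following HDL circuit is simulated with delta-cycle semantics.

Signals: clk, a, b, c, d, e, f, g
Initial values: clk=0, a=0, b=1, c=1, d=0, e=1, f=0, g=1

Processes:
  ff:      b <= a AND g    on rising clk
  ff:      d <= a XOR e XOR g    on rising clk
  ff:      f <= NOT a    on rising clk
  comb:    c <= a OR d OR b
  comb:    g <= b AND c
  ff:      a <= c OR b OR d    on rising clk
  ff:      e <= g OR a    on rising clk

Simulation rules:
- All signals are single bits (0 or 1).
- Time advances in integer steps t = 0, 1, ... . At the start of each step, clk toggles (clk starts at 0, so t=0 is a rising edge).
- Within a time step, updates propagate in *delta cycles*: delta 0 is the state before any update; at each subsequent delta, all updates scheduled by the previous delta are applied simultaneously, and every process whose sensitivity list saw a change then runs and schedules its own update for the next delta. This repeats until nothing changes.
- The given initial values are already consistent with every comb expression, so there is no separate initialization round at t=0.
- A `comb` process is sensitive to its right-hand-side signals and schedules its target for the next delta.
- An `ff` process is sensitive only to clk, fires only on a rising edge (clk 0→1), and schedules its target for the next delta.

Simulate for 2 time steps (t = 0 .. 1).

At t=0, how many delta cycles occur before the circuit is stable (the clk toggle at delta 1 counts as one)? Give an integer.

t=0 Δ0: g=1 e=1 d=0 a=0 clk=0 f=0 c=1 b=1
  Δ1: clk:0→1
  Δ2: a:0→1, f:0→1, b:1→0
  Δ3: g:1→0
  (3Δ to stable)
t=1 Δ0: g=0 e=1 d=0 a=1 clk=1 f=1 c=1 b=0
  Δ1: clk:1→0
  (1Δ to stable)

3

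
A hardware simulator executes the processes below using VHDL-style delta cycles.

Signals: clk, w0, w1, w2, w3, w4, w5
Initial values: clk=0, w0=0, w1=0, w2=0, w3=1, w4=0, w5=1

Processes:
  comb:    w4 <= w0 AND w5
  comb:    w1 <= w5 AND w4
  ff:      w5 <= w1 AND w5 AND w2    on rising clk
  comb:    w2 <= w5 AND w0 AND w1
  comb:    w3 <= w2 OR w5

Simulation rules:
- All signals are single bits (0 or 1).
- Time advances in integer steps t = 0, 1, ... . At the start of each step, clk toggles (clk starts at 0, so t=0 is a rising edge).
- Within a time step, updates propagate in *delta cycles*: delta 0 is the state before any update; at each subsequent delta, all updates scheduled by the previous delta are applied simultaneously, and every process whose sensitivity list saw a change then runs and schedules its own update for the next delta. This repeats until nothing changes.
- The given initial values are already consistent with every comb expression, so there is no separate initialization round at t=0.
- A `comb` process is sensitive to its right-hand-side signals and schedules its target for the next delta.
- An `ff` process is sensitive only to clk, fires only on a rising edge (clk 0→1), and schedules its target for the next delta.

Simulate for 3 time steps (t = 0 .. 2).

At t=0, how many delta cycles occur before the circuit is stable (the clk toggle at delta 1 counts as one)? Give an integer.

3

t0.Δ0 w1=0 w3=1 w4=0 clk=0 w5=1 w0=0 w2=0
t0.Δ1 w1=0 w3=1 w4=0 clk=1 w5=1 w0=0 w2=0
t0.Δ2 w1=0 w3=1 w4=0 clk=1 w5=0 w0=0 w2=0
t0.Δ3 w1=0 w3=0 w4=0 clk=1 w5=0 w0=0 w2=0
t1.Δ0 w1=0 w3=0 w4=0 clk=1 w5=0 w0=0 w2=0
t1.Δ1 w1=0 w3=0 w4=0 clk=0 w5=0 w0=0 w2=0
t2.Δ0 w1=0 w3=0 w4=0 clk=0 w5=0 w0=0 w2=0
t2.Δ1 w1=0 w3=0 w4=0 clk=1 w5=0 w0=0 w2=0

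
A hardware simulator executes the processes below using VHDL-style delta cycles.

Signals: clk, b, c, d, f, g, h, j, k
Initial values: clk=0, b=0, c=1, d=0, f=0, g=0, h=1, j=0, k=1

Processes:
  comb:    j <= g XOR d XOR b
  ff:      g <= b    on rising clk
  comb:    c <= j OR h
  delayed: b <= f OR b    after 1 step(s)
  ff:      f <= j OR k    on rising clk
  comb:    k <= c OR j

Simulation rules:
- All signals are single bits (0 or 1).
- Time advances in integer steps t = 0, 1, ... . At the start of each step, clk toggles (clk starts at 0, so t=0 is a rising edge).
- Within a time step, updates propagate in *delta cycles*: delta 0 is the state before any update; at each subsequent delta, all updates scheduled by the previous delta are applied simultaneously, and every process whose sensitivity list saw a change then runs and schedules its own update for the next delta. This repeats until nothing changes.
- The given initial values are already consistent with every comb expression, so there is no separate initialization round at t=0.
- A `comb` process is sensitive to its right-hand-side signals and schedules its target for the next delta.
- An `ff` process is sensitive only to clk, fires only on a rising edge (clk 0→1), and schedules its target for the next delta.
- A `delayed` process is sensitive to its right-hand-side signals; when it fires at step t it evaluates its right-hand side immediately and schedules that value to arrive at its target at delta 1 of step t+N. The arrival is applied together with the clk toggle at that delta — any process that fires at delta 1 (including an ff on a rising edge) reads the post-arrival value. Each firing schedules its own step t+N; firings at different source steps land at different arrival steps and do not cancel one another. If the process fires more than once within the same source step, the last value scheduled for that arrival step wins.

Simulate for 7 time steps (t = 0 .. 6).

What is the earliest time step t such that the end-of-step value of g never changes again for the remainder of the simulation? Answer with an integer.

2

t=0 Δ0: f=0 j=0 clk=0 k=1 h=1 g=0 b=0 d=0 c=1
  Δ1: clk:0→1
  Δ2: f:0→1
  (2Δ to stable)
t=1 Δ0: f=1 j=0 clk=1 k=1 h=1 g=0 b=0 d=0 c=1
  Δ1: clk:1→0, b:0→1
  Δ2: j:0→1
  (2Δ to stable)
t=2 Δ0: f=1 j=1 clk=0 k=1 h=1 g=0 b=1 d=0 c=1
  Δ1: clk:0→1
  Δ2: g:0→1
  Δ3: j:1→0
  (3Δ to stable)
t=3 Δ0: f=1 j=0 clk=1 k=1 h=1 g=1 b=1 d=0 c=1
  Δ1: clk:1→0
  (1Δ to stable)
t=4 Δ0: f=1 j=0 clk=0 k=1 h=1 g=1 b=1 d=0 c=1
  Δ1: clk:0→1
  (1Δ to stable)
t=5 Δ0: f=1 j=0 clk=1 k=1 h=1 g=1 b=1 d=0 c=1
  Δ1: clk:1→0
  (1Δ to stable)
t=6 Δ0: f=1 j=0 clk=0 k=1 h=1 g=1 b=1 d=0 c=1
  Δ1: clk:0→1
  (1Δ to stable)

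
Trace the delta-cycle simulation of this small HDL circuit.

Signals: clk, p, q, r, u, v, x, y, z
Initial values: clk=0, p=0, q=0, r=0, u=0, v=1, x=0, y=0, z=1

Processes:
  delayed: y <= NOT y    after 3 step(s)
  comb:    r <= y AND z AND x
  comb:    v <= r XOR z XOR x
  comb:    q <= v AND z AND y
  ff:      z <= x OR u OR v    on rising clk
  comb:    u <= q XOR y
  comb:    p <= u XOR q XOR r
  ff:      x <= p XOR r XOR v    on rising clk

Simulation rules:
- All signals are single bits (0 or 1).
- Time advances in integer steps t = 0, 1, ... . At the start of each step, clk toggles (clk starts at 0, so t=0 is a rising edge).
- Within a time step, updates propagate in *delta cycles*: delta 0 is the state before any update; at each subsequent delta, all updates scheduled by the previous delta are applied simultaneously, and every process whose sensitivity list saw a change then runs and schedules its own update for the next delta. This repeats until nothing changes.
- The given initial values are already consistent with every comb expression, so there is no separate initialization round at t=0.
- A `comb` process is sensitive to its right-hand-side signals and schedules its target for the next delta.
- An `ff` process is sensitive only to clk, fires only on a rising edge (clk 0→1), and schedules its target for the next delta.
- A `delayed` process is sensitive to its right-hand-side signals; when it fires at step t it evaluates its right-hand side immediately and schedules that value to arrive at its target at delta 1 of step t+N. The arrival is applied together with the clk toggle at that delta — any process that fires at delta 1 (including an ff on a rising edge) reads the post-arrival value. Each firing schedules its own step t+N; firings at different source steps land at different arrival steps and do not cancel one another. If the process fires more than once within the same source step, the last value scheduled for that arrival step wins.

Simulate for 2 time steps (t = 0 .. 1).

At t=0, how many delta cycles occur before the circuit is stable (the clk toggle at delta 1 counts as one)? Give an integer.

3

t=0 Δ0: u=0 clk=0 q=0 z=1 x=0 y=0 p=0 r=0 v=1
  Δ1: clk:0→1
  Δ2: x:0→1
  Δ3: v:1→0
  (3Δ to stable)
t=1 Δ0: u=0 clk=1 q=0 z=1 x=1 y=0 p=0 r=0 v=0
  Δ1: clk:1→0
  (1Δ to stable)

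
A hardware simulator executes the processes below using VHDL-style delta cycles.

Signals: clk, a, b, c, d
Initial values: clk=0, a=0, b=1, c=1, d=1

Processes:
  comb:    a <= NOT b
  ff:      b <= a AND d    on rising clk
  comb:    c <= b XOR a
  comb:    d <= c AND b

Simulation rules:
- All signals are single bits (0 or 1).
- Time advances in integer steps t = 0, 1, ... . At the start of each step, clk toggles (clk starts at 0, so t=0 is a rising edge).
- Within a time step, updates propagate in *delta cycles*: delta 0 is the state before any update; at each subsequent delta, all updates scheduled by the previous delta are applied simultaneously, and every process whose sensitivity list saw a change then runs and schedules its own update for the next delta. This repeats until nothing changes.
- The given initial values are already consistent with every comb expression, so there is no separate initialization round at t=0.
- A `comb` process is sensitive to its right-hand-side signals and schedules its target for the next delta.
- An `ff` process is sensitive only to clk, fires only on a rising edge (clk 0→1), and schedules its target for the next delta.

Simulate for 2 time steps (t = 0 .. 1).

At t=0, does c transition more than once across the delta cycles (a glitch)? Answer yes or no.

yes

t=0 Δ0: a=0 c=1 d=1 clk=0 b=1
  Δ1: clk:0→1
  Δ2: b:1→0
  Δ3: a:0→1, c:1→0, d:1→0
  Δ4: c:0→1
  (4Δ to stable)
t=1 Δ0: a=1 c=1 d=0 clk=1 b=0
  Δ1: clk:1→0
  (1Δ to stable)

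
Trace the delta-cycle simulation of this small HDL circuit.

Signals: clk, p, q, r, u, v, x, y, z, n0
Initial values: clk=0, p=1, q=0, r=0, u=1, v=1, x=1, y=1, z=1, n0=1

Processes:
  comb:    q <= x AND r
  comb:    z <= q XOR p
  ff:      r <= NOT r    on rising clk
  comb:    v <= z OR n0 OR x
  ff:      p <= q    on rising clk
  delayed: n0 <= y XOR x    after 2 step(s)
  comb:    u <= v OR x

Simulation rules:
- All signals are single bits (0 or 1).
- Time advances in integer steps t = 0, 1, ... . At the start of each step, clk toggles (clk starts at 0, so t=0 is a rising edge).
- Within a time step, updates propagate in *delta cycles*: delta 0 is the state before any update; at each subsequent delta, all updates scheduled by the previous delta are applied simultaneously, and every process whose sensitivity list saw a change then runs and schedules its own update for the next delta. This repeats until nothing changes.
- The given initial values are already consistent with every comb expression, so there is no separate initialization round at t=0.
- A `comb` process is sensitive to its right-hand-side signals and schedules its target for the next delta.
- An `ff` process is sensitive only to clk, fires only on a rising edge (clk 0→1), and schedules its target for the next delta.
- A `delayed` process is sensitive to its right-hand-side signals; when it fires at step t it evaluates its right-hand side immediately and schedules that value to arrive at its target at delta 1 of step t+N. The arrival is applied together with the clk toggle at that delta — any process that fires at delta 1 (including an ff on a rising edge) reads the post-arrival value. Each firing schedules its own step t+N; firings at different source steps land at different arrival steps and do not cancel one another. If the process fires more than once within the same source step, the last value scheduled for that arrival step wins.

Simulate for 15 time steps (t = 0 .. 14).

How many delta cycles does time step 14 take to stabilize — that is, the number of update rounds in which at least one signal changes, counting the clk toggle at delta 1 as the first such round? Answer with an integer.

4

t0.Δ0 y=1 q=0 p=1 z=1 x=1 r=0 u=1 n0=1 clk=0 v=1
t0.Δ1 y=1 q=0 p=1 z=1 x=1 r=0 u=1 n0=1 clk=1 v=1
t0.Δ2 y=1 q=0 p=0 z=1 x=1 r=1 u=1 n0=1 clk=1 v=1
t0.Δ3 y=1 q=1 p=0 z=0 x=1 r=1 u=1 n0=1 clk=1 v=1
t0.Δ4 y=1 q=1 p=0 z=1 x=1 r=1 u=1 n0=1 clk=1 v=1
t1.Δ0 y=1 q=1 p=0 z=1 x=1 r=1 u=1 n0=1 clk=1 v=1
t1.Δ1 y=1 q=1 p=0 z=1 x=1 r=1 u=1 n0=1 clk=0 v=1
t2.Δ0 y=1 q=1 p=0 z=1 x=1 r=1 u=1 n0=1 clk=0 v=1
t2.Δ1 y=1 q=1 p=0 z=1 x=1 r=1 u=1 n0=1 clk=1 v=1
t2.Δ2 y=1 q=1 p=1 z=1 x=1 r=0 u=1 n0=1 clk=1 v=1
t2.Δ3 y=1 q=0 p=1 z=0 x=1 r=0 u=1 n0=1 clk=1 v=1
t2.Δ4 y=1 q=0 p=1 z=1 x=1 r=0 u=1 n0=1 clk=1 v=1
t3.Δ0 y=1 q=0 p=1 z=1 x=1 r=0 u=1 n0=1 clk=1 v=1
t3.Δ1 y=1 q=0 p=1 z=1 x=1 r=0 u=1 n0=1 clk=0 v=1
t4.Δ0 y=1 q=0 p=1 z=1 x=1 r=0 u=1 n0=1 clk=0 v=1
t4.Δ1 y=1 q=0 p=1 z=1 x=1 r=0 u=1 n0=1 clk=1 v=1
t4.Δ2 y=1 q=0 p=0 z=1 x=1 r=1 u=1 n0=1 clk=1 v=1
t4.Δ3 y=1 q=1 p=0 z=0 x=1 r=1 u=1 n0=1 clk=1 v=1
t4.Δ4 y=1 q=1 p=0 z=1 x=1 r=1 u=1 n0=1 clk=1 v=1
t5.Δ0 y=1 q=1 p=0 z=1 x=1 r=1 u=1 n0=1 clk=1 v=1
t5.Δ1 y=1 q=1 p=0 z=1 x=1 r=1 u=1 n0=1 clk=0 v=1
t6.Δ0 y=1 q=1 p=0 z=1 x=1 r=1 u=1 n0=1 clk=0 v=1
t6.Δ1 y=1 q=1 p=0 z=1 x=1 r=1 u=1 n0=1 clk=1 v=1
t6.Δ2 y=1 q=1 p=1 z=1 x=1 r=0 u=1 n0=1 clk=1 v=1
t6.Δ3 y=1 q=0 p=1 z=0 x=1 r=0 u=1 n0=1 clk=1 v=1
t6.Δ4 y=1 q=0 p=1 z=1 x=1 r=0 u=1 n0=1 clk=1 v=1
t7.Δ0 y=1 q=0 p=1 z=1 x=1 r=0 u=1 n0=1 clk=1 v=1
t7.Δ1 y=1 q=0 p=1 z=1 x=1 r=0 u=1 n0=1 clk=0 v=1
t8.Δ0 y=1 q=0 p=1 z=1 x=1 r=0 u=1 n0=1 clk=0 v=1
t8.Δ1 y=1 q=0 p=1 z=1 x=1 r=0 u=1 n0=1 clk=1 v=1
t8.Δ2 y=1 q=0 p=0 z=1 x=1 r=1 u=1 n0=1 clk=1 v=1
t8.Δ3 y=1 q=1 p=0 z=0 x=1 r=1 u=1 n0=1 clk=1 v=1
t8.Δ4 y=1 q=1 p=0 z=1 x=1 r=1 u=1 n0=1 clk=1 v=1
t9.Δ0 y=1 q=1 p=0 z=1 x=1 r=1 u=1 n0=1 clk=1 v=1
t9.Δ1 y=1 q=1 p=0 z=1 x=1 r=1 u=1 n0=1 clk=0 v=1
t10.Δ0 y=1 q=1 p=0 z=1 x=1 r=1 u=1 n0=1 clk=0 v=1
t10.Δ1 y=1 q=1 p=0 z=1 x=1 r=1 u=1 n0=1 clk=1 v=1
t10.Δ2 y=1 q=1 p=1 z=1 x=1 r=0 u=1 n0=1 clk=1 v=1
t10.Δ3 y=1 q=0 p=1 z=0 x=1 r=0 u=1 n0=1 clk=1 v=1
t10.Δ4 y=1 q=0 p=1 z=1 x=1 r=0 u=1 n0=1 clk=1 v=1
t11.Δ0 y=1 q=0 p=1 z=1 x=1 r=0 u=1 n0=1 clk=1 v=1
t11.Δ1 y=1 q=0 p=1 z=1 x=1 r=0 u=1 n0=1 clk=0 v=1
t12.Δ0 y=1 q=0 p=1 z=1 x=1 r=0 u=1 n0=1 clk=0 v=1
t12.Δ1 y=1 q=0 p=1 z=1 x=1 r=0 u=1 n0=1 clk=1 v=1
t12.Δ2 y=1 q=0 p=0 z=1 x=1 r=1 u=1 n0=1 clk=1 v=1
t12.Δ3 y=1 q=1 p=0 z=0 x=1 r=1 u=1 n0=1 clk=1 v=1
t12.Δ4 y=1 q=1 p=0 z=1 x=1 r=1 u=1 n0=1 clk=1 v=1
t13.Δ0 y=1 q=1 p=0 z=1 x=1 r=1 u=1 n0=1 clk=1 v=1
t13.Δ1 y=1 q=1 p=0 z=1 x=1 r=1 u=1 n0=1 clk=0 v=1
t14.Δ0 y=1 q=1 p=0 z=1 x=1 r=1 u=1 n0=1 clk=0 v=1
t14.Δ1 y=1 q=1 p=0 z=1 x=1 r=1 u=1 n0=1 clk=1 v=1
t14.Δ2 y=1 q=1 p=1 z=1 x=1 r=0 u=1 n0=1 clk=1 v=1
t14.Δ3 y=1 q=0 p=1 z=0 x=1 r=0 u=1 n0=1 clk=1 v=1
t14.Δ4 y=1 q=0 p=1 z=1 x=1 r=0 u=1 n0=1 clk=1 v=1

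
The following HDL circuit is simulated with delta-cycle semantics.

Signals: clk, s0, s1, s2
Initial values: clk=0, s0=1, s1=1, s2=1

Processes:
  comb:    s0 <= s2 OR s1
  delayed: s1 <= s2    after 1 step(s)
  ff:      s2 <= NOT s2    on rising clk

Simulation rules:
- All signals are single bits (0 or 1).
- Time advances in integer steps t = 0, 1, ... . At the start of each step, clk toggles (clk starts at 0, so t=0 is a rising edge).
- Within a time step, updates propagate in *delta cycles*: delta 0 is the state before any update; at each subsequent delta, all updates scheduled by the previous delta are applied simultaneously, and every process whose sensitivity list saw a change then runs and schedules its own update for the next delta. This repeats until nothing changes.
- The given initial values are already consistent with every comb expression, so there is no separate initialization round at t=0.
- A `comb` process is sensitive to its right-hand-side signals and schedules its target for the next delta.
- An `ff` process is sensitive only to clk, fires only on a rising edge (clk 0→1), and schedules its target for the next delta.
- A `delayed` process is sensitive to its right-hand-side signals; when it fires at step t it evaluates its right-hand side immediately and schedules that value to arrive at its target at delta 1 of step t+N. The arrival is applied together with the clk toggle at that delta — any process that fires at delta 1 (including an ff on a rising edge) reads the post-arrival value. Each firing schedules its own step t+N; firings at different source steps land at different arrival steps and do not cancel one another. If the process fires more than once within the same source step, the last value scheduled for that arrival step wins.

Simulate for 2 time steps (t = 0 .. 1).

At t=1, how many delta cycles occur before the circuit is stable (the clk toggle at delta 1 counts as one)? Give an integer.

t0.Δ0 s2=1 clk=0 s0=1 s1=1
t0.Δ1 s2=1 clk=1 s0=1 s1=1
t0.Δ2 s2=0 clk=1 s0=1 s1=1
t1.Δ0 s2=0 clk=1 s0=1 s1=1
t1.Δ1 s2=0 clk=0 s0=1 s1=0
t1.Δ2 s2=0 clk=0 s0=0 s1=0

2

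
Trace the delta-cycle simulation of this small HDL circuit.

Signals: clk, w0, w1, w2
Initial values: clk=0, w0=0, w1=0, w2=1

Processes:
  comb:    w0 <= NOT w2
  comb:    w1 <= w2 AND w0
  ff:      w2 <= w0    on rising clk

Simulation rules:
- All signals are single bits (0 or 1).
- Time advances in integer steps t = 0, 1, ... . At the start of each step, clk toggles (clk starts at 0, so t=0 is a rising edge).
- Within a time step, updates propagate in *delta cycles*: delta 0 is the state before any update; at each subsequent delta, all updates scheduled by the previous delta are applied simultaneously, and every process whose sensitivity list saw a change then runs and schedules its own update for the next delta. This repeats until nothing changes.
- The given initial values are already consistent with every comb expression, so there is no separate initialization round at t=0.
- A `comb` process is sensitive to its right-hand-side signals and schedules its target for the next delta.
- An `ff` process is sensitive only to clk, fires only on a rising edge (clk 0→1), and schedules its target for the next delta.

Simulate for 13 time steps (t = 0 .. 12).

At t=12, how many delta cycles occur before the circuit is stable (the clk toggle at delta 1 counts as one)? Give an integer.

t=0 Δ0: clk=0 w0=0 w1=0 w2=1
  Δ1: clk:0→1
  Δ2: w2:1→0
  Δ3: w0:0→1
  (3Δ to stable)
t=1 Δ0: clk=1 w0=1 w1=0 w2=0
  Δ1: clk:1→0
  (1Δ to stable)
t=2 Δ0: clk=0 w0=1 w1=0 w2=0
  Δ1: clk:0→1
  Δ2: w2:0→1
  Δ3: w0:1→0, w1:0→1
  Δ4: w1:1→0
  (4Δ to stable)
t=3 Δ0: clk=1 w0=0 w1=0 w2=1
  Δ1: clk:1→0
  (1Δ to stable)
t=4 Δ0: clk=0 w0=0 w1=0 w2=1
  Δ1: clk:0→1
  Δ2: w2:1→0
  Δ3: w0:0→1
  (3Δ to stable)
t=5 Δ0: clk=1 w0=1 w1=0 w2=0
  Δ1: clk:1→0
  (1Δ to stable)
t=6 Δ0: clk=0 w0=1 w1=0 w2=0
  Δ1: clk:0→1
  Δ2: w2:0→1
  Δ3: w0:1→0, w1:0→1
  Δ4: w1:1→0
  (4Δ to stable)
t=7 Δ0: clk=1 w0=0 w1=0 w2=1
  Δ1: clk:1→0
  (1Δ to stable)
t=8 Δ0: clk=0 w0=0 w1=0 w2=1
  Δ1: clk:0→1
  Δ2: w2:1→0
  Δ3: w0:0→1
  (3Δ to stable)
t=9 Δ0: clk=1 w0=1 w1=0 w2=0
  Δ1: clk:1→0
  (1Δ to stable)
t=10 Δ0: clk=0 w0=1 w1=0 w2=0
  Δ1: clk:0→1
  Δ2: w2:0→1
  Δ3: w0:1→0, w1:0→1
  Δ4: w1:1→0
  (4Δ to stable)
t=11 Δ0: clk=1 w0=0 w1=0 w2=1
  Δ1: clk:1→0
  (1Δ to stable)
t=12 Δ0: clk=0 w0=0 w1=0 w2=1
  Δ1: clk:0→1
  Δ2: w2:1→0
  Δ3: w0:0→1
  (3Δ to stable)

3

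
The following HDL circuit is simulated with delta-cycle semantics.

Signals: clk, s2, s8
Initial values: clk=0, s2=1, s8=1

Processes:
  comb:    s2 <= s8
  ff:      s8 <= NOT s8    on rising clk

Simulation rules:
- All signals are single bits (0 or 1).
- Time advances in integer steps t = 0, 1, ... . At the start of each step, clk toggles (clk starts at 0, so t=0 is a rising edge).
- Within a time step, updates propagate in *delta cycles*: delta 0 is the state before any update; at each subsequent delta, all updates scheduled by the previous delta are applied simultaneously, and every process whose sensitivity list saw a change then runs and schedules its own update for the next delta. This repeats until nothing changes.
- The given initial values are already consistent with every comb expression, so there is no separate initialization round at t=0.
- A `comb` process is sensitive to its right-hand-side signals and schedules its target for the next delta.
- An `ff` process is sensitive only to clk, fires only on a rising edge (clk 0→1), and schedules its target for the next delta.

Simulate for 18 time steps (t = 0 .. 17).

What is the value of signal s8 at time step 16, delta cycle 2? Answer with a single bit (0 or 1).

t=0 Δ0: clk=0 s2=1 s8=1
  Δ1: clk:0→1
  Δ2: s8:1→0
  Δ3: s2:1→0
  (3Δ to stable)
t=1 Δ0: clk=1 s2=0 s8=0
  Δ1: clk:1→0
  (1Δ to stable)
t=2 Δ0: clk=0 s2=0 s8=0
  Δ1: clk:0→1
  Δ2: s8:0→1
  Δ3: s2:0→1
  (3Δ to stable)
t=3 Δ0: clk=1 s2=1 s8=1
  Δ1: clk:1→0
  (1Δ to stable)
t=4 Δ0: clk=0 s2=1 s8=1
  Δ1: clk:0→1
  Δ2: s8:1→0
  Δ3: s2:1→0
  (3Δ to stable)
t=5 Δ0: clk=1 s2=0 s8=0
  Δ1: clk:1→0
  (1Δ to stable)
t=6 Δ0: clk=0 s2=0 s8=0
  Δ1: clk:0→1
  Δ2: s8:0→1
  Δ3: s2:0→1
  (3Δ to stable)
t=7 Δ0: clk=1 s2=1 s8=1
  Δ1: clk:1→0
  (1Δ to stable)
t=8 Δ0: clk=0 s2=1 s8=1
  Δ1: clk:0→1
  Δ2: s8:1→0
  Δ3: s2:1→0
  (3Δ to stable)
t=9 Δ0: clk=1 s2=0 s8=0
  Δ1: clk:1→0
  (1Δ to stable)
t=10 Δ0: clk=0 s2=0 s8=0
  Δ1: clk:0→1
  Δ2: s8:0→1
  Δ3: s2:0→1
  (3Δ to stable)
t=11 Δ0: clk=1 s2=1 s8=1
  Δ1: clk:1→0
  (1Δ to stable)
t=12 Δ0: clk=0 s2=1 s8=1
  Δ1: clk:0→1
  Δ2: s8:1→0
  Δ3: s2:1→0
  (3Δ to stable)
t=13 Δ0: clk=1 s2=0 s8=0
  Δ1: clk:1→0
  (1Δ to stable)
t=14 Δ0: clk=0 s2=0 s8=0
  Δ1: clk:0→1
  Δ2: s8:0→1
  Δ3: s2:0→1
  (3Δ to stable)
t=15 Δ0: clk=1 s2=1 s8=1
  Δ1: clk:1→0
  (1Δ to stable)
t=16 Δ0: clk=0 s2=1 s8=1
  Δ1: clk:0→1
  Δ2: s8:1→0
  Δ3: s2:1→0
  (3Δ to stable)
t=17 Δ0: clk=1 s2=0 s8=0
  Δ1: clk:1→0
  (1Δ to stable)

0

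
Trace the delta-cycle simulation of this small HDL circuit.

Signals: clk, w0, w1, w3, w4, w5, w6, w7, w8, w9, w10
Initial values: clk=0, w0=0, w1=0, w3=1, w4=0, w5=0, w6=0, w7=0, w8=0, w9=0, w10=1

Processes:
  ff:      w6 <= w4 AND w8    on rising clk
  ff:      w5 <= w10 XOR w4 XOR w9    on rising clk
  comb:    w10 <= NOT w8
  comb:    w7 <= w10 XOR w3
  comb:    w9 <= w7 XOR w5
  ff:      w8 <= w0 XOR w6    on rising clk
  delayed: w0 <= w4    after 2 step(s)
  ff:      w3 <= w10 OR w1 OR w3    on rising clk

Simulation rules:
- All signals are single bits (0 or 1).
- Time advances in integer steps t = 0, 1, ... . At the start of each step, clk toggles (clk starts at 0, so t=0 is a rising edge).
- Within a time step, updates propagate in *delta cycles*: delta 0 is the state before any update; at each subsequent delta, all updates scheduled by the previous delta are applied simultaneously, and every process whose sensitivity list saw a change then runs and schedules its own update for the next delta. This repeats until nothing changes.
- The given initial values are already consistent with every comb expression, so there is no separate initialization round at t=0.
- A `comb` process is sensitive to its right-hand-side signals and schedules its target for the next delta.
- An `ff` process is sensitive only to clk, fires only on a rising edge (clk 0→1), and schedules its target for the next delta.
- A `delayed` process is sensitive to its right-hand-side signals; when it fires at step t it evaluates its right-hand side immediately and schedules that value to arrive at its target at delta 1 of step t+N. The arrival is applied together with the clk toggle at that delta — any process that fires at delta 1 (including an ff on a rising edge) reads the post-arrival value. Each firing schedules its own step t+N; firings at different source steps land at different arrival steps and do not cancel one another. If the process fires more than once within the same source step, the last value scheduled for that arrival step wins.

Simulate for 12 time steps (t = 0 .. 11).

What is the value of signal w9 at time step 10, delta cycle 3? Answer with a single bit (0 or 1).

0

t0.Δ0 w7=0 clk=0 w3=1 w5=0 w0=0 w9=0 w1=0 w4=0 w6=0 w10=1 w8=0
t0.Δ1 w7=0 clk=1 w3=1 w5=0 w0=0 w9=0 w1=0 w4=0 w6=0 w10=1 w8=0
t0.Δ2 w7=0 clk=1 w3=1 w5=1 w0=0 w9=0 w1=0 w4=0 w6=0 w10=1 w8=0
t0.Δ3 w7=0 clk=1 w3=1 w5=1 w0=0 w9=1 w1=0 w4=0 w6=0 w10=1 w8=0
t1.Δ0 w7=0 clk=1 w3=1 w5=1 w0=0 w9=1 w1=0 w4=0 w6=0 w10=1 w8=0
t1.Δ1 w7=0 clk=0 w3=1 w5=1 w0=0 w9=1 w1=0 w4=0 w6=0 w10=1 w8=0
t2.Δ0 w7=0 clk=0 w3=1 w5=1 w0=0 w9=1 w1=0 w4=0 w6=0 w10=1 w8=0
t2.Δ1 w7=0 clk=1 w3=1 w5=1 w0=0 w9=1 w1=0 w4=0 w6=0 w10=1 w8=0
t2.Δ2 w7=0 clk=1 w3=1 w5=0 w0=0 w9=1 w1=0 w4=0 w6=0 w10=1 w8=0
t2.Δ3 w7=0 clk=1 w3=1 w5=0 w0=0 w9=0 w1=0 w4=0 w6=0 w10=1 w8=0
t3.Δ0 w7=0 clk=1 w3=1 w5=0 w0=0 w9=0 w1=0 w4=0 w6=0 w10=1 w8=0
t3.Δ1 w7=0 clk=0 w3=1 w5=0 w0=0 w9=0 w1=0 w4=0 w6=0 w10=1 w8=0
t4.Δ0 w7=0 clk=0 w3=1 w5=0 w0=0 w9=0 w1=0 w4=0 w6=0 w10=1 w8=0
t4.Δ1 w7=0 clk=1 w3=1 w5=0 w0=0 w9=0 w1=0 w4=0 w6=0 w10=1 w8=0
t4.Δ2 w7=0 clk=1 w3=1 w5=1 w0=0 w9=0 w1=0 w4=0 w6=0 w10=1 w8=0
t4.Δ3 w7=0 clk=1 w3=1 w5=1 w0=0 w9=1 w1=0 w4=0 w6=0 w10=1 w8=0
t5.Δ0 w7=0 clk=1 w3=1 w5=1 w0=0 w9=1 w1=0 w4=0 w6=0 w10=1 w8=0
t5.Δ1 w7=0 clk=0 w3=1 w5=1 w0=0 w9=1 w1=0 w4=0 w6=0 w10=1 w8=0
t6.Δ0 w7=0 clk=0 w3=1 w5=1 w0=0 w9=1 w1=0 w4=0 w6=0 w10=1 w8=0
t6.Δ1 w7=0 clk=1 w3=1 w5=1 w0=0 w9=1 w1=0 w4=0 w6=0 w10=1 w8=0
t6.Δ2 w7=0 clk=1 w3=1 w5=0 w0=0 w9=1 w1=0 w4=0 w6=0 w10=1 w8=0
t6.Δ3 w7=0 clk=1 w3=1 w5=0 w0=0 w9=0 w1=0 w4=0 w6=0 w10=1 w8=0
t7.Δ0 w7=0 clk=1 w3=1 w5=0 w0=0 w9=0 w1=0 w4=0 w6=0 w10=1 w8=0
t7.Δ1 w7=0 clk=0 w3=1 w5=0 w0=0 w9=0 w1=0 w4=0 w6=0 w10=1 w8=0
t8.Δ0 w7=0 clk=0 w3=1 w5=0 w0=0 w9=0 w1=0 w4=0 w6=0 w10=1 w8=0
t8.Δ1 w7=0 clk=1 w3=1 w5=0 w0=0 w9=0 w1=0 w4=0 w6=0 w10=1 w8=0
t8.Δ2 w7=0 clk=1 w3=1 w5=1 w0=0 w9=0 w1=0 w4=0 w6=0 w10=1 w8=0
t8.Δ3 w7=0 clk=1 w3=1 w5=1 w0=0 w9=1 w1=0 w4=0 w6=0 w10=1 w8=0
t9.Δ0 w7=0 clk=1 w3=1 w5=1 w0=0 w9=1 w1=0 w4=0 w6=0 w10=1 w8=0
t9.Δ1 w7=0 clk=0 w3=1 w5=1 w0=0 w9=1 w1=0 w4=0 w6=0 w10=1 w8=0
t10.Δ0 w7=0 clk=0 w3=1 w5=1 w0=0 w9=1 w1=0 w4=0 w6=0 w10=1 w8=0
t10.Δ1 w7=0 clk=1 w3=1 w5=1 w0=0 w9=1 w1=0 w4=0 w6=0 w10=1 w8=0
t10.Δ2 w7=0 clk=1 w3=1 w5=0 w0=0 w9=1 w1=0 w4=0 w6=0 w10=1 w8=0
t10.Δ3 w7=0 clk=1 w3=1 w5=0 w0=0 w9=0 w1=0 w4=0 w6=0 w10=1 w8=0
t11.Δ0 w7=0 clk=1 w3=1 w5=0 w0=0 w9=0 w1=0 w4=0 w6=0 w10=1 w8=0
t11.Δ1 w7=0 clk=0 w3=1 w5=0 w0=0 w9=0 w1=0 w4=0 w6=0 w10=1 w8=0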